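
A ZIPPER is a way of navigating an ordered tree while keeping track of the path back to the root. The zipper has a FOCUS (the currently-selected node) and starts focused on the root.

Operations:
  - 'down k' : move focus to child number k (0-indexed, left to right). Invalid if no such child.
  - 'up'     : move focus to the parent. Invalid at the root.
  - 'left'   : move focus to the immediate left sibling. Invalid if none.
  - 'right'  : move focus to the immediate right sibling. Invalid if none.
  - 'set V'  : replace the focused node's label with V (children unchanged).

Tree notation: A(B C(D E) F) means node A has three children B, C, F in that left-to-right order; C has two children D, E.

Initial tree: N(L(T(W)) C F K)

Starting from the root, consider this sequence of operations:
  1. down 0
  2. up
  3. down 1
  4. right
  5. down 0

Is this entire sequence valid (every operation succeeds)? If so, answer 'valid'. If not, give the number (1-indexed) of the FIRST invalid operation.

Answer: 5

Derivation:
Step 1 (down 0): focus=L path=0 depth=1 children=['T'] left=[] right=['C', 'F', 'K'] parent=N
Step 2 (up): focus=N path=root depth=0 children=['L', 'C', 'F', 'K'] (at root)
Step 3 (down 1): focus=C path=1 depth=1 children=[] left=['L'] right=['F', 'K'] parent=N
Step 4 (right): focus=F path=2 depth=1 children=[] left=['L', 'C'] right=['K'] parent=N
Step 5 (down 0): INVALID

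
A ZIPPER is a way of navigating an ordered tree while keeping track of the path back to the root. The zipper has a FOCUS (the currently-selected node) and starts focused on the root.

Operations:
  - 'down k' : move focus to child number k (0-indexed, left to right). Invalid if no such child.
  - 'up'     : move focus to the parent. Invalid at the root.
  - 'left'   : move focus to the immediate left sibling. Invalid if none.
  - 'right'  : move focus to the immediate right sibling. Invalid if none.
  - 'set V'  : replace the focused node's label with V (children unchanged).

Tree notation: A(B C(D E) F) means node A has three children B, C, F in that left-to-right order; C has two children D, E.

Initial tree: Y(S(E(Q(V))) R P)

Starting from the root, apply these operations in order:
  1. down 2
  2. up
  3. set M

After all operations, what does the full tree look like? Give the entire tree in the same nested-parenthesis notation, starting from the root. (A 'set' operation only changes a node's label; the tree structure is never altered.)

Answer: M(S(E(Q(V))) R P)

Derivation:
Step 1 (down 2): focus=P path=2 depth=1 children=[] left=['S', 'R'] right=[] parent=Y
Step 2 (up): focus=Y path=root depth=0 children=['S', 'R', 'P'] (at root)
Step 3 (set M): focus=M path=root depth=0 children=['S', 'R', 'P'] (at root)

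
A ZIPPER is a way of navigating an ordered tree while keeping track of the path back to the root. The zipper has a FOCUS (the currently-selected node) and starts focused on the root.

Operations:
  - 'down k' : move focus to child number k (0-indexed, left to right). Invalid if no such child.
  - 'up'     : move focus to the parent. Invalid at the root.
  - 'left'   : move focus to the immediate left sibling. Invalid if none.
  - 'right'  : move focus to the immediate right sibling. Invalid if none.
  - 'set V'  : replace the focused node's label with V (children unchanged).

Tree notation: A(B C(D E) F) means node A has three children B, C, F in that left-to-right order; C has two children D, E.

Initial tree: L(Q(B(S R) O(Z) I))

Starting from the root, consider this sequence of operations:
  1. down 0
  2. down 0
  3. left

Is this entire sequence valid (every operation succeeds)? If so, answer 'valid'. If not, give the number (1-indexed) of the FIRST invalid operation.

Answer: 3

Derivation:
Step 1 (down 0): focus=Q path=0 depth=1 children=['B', 'O', 'I'] left=[] right=[] parent=L
Step 2 (down 0): focus=B path=0/0 depth=2 children=['S', 'R'] left=[] right=['O', 'I'] parent=Q
Step 3 (left): INVALID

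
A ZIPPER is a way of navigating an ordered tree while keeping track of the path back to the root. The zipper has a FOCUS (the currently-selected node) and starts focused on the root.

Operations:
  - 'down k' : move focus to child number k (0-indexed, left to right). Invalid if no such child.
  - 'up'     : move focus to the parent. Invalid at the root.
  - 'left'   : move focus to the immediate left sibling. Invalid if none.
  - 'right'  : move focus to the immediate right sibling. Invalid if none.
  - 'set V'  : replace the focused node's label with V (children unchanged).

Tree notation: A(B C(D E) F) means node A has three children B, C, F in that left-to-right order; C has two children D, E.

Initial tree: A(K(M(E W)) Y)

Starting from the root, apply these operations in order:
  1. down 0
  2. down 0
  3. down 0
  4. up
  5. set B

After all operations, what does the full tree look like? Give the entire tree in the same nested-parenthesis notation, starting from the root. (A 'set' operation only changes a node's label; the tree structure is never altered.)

Step 1 (down 0): focus=K path=0 depth=1 children=['M'] left=[] right=['Y'] parent=A
Step 2 (down 0): focus=M path=0/0 depth=2 children=['E', 'W'] left=[] right=[] parent=K
Step 3 (down 0): focus=E path=0/0/0 depth=3 children=[] left=[] right=['W'] parent=M
Step 4 (up): focus=M path=0/0 depth=2 children=['E', 'W'] left=[] right=[] parent=K
Step 5 (set B): focus=B path=0/0 depth=2 children=['E', 'W'] left=[] right=[] parent=K

Answer: A(K(B(E W)) Y)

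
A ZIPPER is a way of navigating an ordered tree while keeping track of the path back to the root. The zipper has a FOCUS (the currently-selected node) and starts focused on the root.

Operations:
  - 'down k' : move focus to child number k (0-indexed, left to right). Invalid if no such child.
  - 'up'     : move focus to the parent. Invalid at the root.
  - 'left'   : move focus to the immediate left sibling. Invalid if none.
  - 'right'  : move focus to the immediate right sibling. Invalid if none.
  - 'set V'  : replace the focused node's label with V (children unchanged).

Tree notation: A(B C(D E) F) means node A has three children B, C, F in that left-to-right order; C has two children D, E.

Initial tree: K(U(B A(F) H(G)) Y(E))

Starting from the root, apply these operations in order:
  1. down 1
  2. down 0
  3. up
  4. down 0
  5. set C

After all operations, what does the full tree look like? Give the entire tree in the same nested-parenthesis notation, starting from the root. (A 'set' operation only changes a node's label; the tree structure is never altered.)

Answer: K(U(B A(F) H(G)) Y(C))

Derivation:
Step 1 (down 1): focus=Y path=1 depth=1 children=['E'] left=['U'] right=[] parent=K
Step 2 (down 0): focus=E path=1/0 depth=2 children=[] left=[] right=[] parent=Y
Step 3 (up): focus=Y path=1 depth=1 children=['E'] left=['U'] right=[] parent=K
Step 4 (down 0): focus=E path=1/0 depth=2 children=[] left=[] right=[] parent=Y
Step 5 (set C): focus=C path=1/0 depth=2 children=[] left=[] right=[] parent=Y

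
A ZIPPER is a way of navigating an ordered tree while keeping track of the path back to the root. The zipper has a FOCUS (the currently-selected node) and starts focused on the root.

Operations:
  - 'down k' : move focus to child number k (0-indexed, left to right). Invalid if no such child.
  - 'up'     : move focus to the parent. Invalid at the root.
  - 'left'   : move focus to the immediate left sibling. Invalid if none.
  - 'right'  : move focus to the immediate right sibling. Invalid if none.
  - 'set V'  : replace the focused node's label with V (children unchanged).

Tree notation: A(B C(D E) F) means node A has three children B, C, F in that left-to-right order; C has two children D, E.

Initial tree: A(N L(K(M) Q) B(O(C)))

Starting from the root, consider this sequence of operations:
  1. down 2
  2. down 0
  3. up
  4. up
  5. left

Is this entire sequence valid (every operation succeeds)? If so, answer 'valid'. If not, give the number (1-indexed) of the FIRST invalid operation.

Answer: 5

Derivation:
Step 1 (down 2): focus=B path=2 depth=1 children=['O'] left=['N', 'L'] right=[] parent=A
Step 2 (down 0): focus=O path=2/0 depth=2 children=['C'] left=[] right=[] parent=B
Step 3 (up): focus=B path=2 depth=1 children=['O'] left=['N', 'L'] right=[] parent=A
Step 4 (up): focus=A path=root depth=0 children=['N', 'L', 'B'] (at root)
Step 5 (left): INVALID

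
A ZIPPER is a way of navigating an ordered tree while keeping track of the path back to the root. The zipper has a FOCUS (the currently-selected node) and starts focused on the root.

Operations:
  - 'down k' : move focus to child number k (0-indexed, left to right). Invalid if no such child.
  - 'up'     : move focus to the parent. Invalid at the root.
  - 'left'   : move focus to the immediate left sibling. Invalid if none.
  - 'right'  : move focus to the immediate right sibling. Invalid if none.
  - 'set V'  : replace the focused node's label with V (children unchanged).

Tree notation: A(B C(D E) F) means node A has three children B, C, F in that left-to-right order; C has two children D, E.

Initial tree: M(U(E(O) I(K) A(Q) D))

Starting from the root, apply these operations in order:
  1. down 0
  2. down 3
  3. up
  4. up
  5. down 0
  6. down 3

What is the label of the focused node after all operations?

Step 1 (down 0): focus=U path=0 depth=1 children=['E', 'I', 'A', 'D'] left=[] right=[] parent=M
Step 2 (down 3): focus=D path=0/3 depth=2 children=[] left=['E', 'I', 'A'] right=[] parent=U
Step 3 (up): focus=U path=0 depth=1 children=['E', 'I', 'A', 'D'] left=[] right=[] parent=M
Step 4 (up): focus=M path=root depth=0 children=['U'] (at root)
Step 5 (down 0): focus=U path=0 depth=1 children=['E', 'I', 'A', 'D'] left=[] right=[] parent=M
Step 6 (down 3): focus=D path=0/3 depth=2 children=[] left=['E', 'I', 'A'] right=[] parent=U

Answer: D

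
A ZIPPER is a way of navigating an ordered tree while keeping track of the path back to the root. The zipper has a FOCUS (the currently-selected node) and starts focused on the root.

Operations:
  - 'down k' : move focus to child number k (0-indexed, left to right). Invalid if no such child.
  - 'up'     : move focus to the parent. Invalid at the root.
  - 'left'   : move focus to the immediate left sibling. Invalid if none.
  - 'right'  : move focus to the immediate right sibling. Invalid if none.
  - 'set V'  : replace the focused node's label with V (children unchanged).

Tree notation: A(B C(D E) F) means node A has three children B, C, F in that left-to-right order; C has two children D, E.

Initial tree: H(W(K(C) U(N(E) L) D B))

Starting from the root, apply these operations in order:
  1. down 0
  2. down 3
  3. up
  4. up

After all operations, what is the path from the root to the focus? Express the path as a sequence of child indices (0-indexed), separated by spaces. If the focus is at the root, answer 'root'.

Step 1 (down 0): focus=W path=0 depth=1 children=['K', 'U', 'D', 'B'] left=[] right=[] parent=H
Step 2 (down 3): focus=B path=0/3 depth=2 children=[] left=['K', 'U', 'D'] right=[] parent=W
Step 3 (up): focus=W path=0 depth=1 children=['K', 'U', 'D', 'B'] left=[] right=[] parent=H
Step 4 (up): focus=H path=root depth=0 children=['W'] (at root)

Answer: root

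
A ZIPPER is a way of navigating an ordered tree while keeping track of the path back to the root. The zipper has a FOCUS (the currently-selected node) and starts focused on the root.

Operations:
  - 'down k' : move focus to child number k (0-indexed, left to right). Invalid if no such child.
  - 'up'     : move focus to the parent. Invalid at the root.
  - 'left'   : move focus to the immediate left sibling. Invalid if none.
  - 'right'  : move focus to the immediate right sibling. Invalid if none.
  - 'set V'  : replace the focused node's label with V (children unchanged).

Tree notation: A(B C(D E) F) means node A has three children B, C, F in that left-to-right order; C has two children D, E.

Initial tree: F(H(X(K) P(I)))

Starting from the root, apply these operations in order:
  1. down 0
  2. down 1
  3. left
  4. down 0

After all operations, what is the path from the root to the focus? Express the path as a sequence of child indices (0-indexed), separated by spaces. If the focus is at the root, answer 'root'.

Step 1 (down 0): focus=H path=0 depth=1 children=['X', 'P'] left=[] right=[] parent=F
Step 2 (down 1): focus=P path=0/1 depth=2 children=['I'] left=['X'] right=[] parent=H
Step 3 (left): focus=X path=0/0 depth=2 children=['K'] left=[] right=['P'] parent=H
Step 4 (down 0): focus=K path=0/0/0 depth=3 children=[] left=[] right=[] parent=X

Answer: 0 0 0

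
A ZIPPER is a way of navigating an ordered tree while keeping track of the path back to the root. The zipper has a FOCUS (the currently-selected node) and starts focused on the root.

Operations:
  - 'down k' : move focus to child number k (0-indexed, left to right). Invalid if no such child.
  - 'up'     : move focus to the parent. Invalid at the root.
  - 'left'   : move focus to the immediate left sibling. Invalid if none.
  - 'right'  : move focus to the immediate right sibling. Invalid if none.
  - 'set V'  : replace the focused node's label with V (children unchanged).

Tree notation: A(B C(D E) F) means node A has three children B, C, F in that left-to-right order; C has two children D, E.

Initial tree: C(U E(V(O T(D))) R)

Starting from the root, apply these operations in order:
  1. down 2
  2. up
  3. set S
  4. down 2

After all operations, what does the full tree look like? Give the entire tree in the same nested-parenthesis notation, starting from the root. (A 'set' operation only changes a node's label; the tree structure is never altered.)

Step 1 (down 2): focus=R path=2 depth=1 children=[] left=['U', 'E'] right=[] parent=C
Step 2 (up): focus=C path=root depth=0 children=['U', 'E', 'R'] (at root)
Step 3 (set S): focus=S path=root depth=0 children=['U', 'E', 'R'] (at root)
Step 4 (down 2): focus=R path=2 depth=1 children=[] left=['U', 'E'] right=[] parent=S

Answer: S(U E(V(O T(D))) R)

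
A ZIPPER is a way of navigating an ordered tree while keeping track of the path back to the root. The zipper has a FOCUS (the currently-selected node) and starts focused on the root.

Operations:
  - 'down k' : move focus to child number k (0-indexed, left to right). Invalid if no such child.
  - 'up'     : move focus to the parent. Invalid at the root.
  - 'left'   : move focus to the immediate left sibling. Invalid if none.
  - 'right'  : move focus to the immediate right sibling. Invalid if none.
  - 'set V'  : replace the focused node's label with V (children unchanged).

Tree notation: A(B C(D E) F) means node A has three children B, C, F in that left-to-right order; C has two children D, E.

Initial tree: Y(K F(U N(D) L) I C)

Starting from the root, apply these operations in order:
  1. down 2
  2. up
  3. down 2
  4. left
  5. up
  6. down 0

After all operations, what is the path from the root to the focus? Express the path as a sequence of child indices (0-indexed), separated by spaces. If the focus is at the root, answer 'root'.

Step 1 (down 2): focus=I path=2 depth=1 children=[] left=['K', 'F'] right=['C'] parent=Y
Step 2 (up): focus=Y path=root depth=0 children=['K', 'F', 'I', 'C'] (at root)
Step 3 (down 2): focus=I path=2 depth=1 children=[] left=['K', 'F'] right=['C'] parent=Y
Step 4 (left): focus=F path=1 depth=1 children=['U', 'N', 'L'] left=['K'] right=['I', 'C'] parent=Y
Step 5 (up): focus=Y path=root depth=0 children=['K', 'F', 'I', 'C'] (at root)
Step 6 (down 0): focus=K path=0 depth=1 children=[] left=[] right=['F', 'I', 'C'] parent=Y

Answer: 0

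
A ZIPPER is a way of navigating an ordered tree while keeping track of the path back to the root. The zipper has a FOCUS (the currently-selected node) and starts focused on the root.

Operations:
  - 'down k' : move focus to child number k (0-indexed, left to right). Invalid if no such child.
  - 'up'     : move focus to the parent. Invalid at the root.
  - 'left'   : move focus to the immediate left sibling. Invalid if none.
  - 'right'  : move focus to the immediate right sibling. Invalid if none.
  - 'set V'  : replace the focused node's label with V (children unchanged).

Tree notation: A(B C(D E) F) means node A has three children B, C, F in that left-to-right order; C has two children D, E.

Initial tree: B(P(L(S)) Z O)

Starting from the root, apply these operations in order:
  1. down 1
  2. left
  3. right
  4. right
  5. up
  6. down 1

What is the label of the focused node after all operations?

Step 1 (down 1): focus=Z path=1 depth=1 children=[] left=['P'] right=['O'] parent=B
Step 2 (left): focus=P path=0 depth=1 children=['L'] left=[] right=['Z', 'O'] parent=B
Step 3 (right): focus=Z path=1 depth=1 children=[] left=['P'] right=['O'] parent=B
Step 4 (right): focus=O path=2 depth=1 children=[] left=['P', 'Z'] right=[] parent=B
Step 5 (up): focus=B path=root depth=0 children=['P', 'Z', 'O'] (at root)
Step 6 (down 1): focus=Z path=1 depth=1 children=[] left=['P'] right=['O'] parent=B

Answer: Z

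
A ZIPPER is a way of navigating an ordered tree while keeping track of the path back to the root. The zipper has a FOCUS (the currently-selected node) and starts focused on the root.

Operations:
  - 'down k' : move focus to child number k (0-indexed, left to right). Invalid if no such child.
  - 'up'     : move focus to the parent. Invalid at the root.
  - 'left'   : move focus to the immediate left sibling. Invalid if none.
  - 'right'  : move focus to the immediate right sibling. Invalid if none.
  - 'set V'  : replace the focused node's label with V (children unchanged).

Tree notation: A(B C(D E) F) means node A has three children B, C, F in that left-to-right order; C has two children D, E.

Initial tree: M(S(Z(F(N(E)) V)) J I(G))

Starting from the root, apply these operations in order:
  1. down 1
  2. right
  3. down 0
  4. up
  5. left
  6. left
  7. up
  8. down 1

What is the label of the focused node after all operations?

Answer: J

Derivation:
Step 1 (down 1): focus=J path=1 depth=1 children=[] left=['S'] right=['I'] parent=M
Step 2 (right): focus=I path=2 depth=1 children=['G'] left=['S', 'J'] right=[] parent=M
Step 3 (down 0): focus=G path=2/0 depth=2 children=[] left=[] right=[] parent=I
Step 4 (up): focus=I path=2 depth=1 children=['G'] left=['S', 'J'] right=[] parent=M
Step 5 (left): focus=J path=1 depth=1 children=[] left=['S'] right=['I'] parent=M
Step 6 (left): focus=S path=0 depth=1 children=['Z'] left=[] right=['J', 'I'] parent=M
Step 7 (up): focus=M path=root depth=0 children=['S', 'J', 'I'] (at root)
Step 8 (down 1): focus=J path=1 depth=1 children=[] left=['S'] right=['I'] parent=M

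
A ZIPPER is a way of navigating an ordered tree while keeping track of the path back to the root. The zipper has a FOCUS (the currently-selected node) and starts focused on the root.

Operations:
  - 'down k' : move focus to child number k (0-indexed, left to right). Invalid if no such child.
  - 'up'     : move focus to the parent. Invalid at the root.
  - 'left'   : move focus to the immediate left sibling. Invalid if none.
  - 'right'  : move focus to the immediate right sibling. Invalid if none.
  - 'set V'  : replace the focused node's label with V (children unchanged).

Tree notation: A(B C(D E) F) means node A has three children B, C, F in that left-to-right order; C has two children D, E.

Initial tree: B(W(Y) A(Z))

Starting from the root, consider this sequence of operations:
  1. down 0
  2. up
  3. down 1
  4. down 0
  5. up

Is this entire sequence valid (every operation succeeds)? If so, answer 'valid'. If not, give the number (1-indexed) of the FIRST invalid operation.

Step 1 (down 0): focus=W path=0 depth=1 children=['Y'] left=[] right=['A'] parent=B
Step 2 (up): focus=B path=root depth=0 children=['W', 'A'] (at root)
Step 3 (down 1): focus=A path=1 depth=1 children=['Z'] left=['W'] right=[] parent=B
Step 4 (down 0): focus=Z path=1/0 depth=2 children=[] left=[] right=[] parent=A
Step 5 (up): focus=A path=1 depth=1 children=['Z'] left=['W'] right=[] parent=B

Answer: valid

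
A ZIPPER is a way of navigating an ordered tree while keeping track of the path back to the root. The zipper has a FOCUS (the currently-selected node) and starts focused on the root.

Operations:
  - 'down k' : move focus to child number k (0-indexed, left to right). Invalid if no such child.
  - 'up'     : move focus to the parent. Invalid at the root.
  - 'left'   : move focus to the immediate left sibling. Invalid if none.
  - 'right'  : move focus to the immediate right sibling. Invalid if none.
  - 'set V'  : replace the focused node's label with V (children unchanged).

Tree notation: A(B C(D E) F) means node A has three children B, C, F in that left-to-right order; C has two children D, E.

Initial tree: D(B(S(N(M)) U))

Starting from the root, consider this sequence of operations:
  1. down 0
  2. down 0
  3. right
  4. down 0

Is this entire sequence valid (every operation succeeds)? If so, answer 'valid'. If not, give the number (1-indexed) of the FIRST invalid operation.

Answer: 4

Derivation:
Step 1 (down 0): focus=B path=0 depth=1 children=['S', 'U'] left=[] right=[] parent=D
Step 2 (down 0): focus=S path=0/0 depth=2 children=['N'] left=[] right=['U'] parent=B
Step 3 (right): focus=U path=0/1 depth=2 children=[] left=['S'] right=[] parent=B
Step 4 (down 0): INVALID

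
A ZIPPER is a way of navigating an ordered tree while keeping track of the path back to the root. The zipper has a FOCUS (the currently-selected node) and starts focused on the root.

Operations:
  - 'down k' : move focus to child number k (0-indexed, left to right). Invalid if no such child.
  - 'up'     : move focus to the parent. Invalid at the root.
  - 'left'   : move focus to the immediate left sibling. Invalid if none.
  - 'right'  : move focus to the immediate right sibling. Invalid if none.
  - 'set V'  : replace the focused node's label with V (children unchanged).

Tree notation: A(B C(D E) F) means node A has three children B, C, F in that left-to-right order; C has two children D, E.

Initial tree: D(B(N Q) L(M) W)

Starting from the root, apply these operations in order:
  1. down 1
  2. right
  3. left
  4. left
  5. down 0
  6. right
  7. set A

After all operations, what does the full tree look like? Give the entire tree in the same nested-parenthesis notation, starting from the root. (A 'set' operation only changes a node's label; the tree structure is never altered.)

Answer: D(B(N A) L(M) W)

Derivation:
Step 1 (down 1): focus=L path=1 depth=1 children=['M'] left=['B'] right=['W'] parent=D
Step 2 (right): focus=W path=2 depth=1 children=[] left=['B', 'L'] right=[] parent=D
Step 3 (left): focus=L path=1 depth=1 children=['M'] left=['B'] right=['W'] parent=D
Step 4 (left): focus=B path=0 depth=1 children=['N', 'Q'] left=[] right=['L', 'W'] parent=D
Step 5 (down 0): focus=N path=0/0 depth=2 children=[] left=[] right=['Q'] parent=B
Step 6 (right): focus=Q path=0/1 depth=2 children=[] left=['N'] right=[] parent=B
Step 7 (set A): focus=A path=0/1 depth=2 children=[] left=['N'] right=[] parent=B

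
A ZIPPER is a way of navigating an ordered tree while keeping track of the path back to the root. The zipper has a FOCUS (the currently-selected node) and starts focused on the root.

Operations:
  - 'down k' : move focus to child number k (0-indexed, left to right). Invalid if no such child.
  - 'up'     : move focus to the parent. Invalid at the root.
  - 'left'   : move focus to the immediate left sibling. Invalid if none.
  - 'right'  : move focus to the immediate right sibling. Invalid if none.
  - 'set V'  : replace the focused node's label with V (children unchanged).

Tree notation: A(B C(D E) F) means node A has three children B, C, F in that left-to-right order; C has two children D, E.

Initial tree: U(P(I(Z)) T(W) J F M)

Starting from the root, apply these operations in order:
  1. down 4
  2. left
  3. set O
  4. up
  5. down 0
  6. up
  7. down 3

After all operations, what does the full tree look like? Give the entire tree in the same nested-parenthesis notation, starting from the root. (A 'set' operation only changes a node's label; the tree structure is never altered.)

Step 1 (down 4): focus=M path=4 depth=1 children=[] left=['P', 'T', 'J', 'F'] right=[] parent=U
Step 2 (left): focus=F path=3 depth=1 children=[] left=['P', 'T', 'J'] right=['M'] parent=U
Step 3 (set O): focus=O path=3 depth=1 children=[] left=['P', 'T', 'J'] right=['M'] parent=U
Step 4 (up): focus=U path=root depth=0 children=['P', 'T', 'J', 'O', 'M'] (at root)
Step 5 (down 0): focus=P path=0 depth=1 children=['I'] left=[] right=['T', 'J', 'O', 'M'] parent=U
Step 6 (up): focus=U path=root depth=0 children=['P', 'T', 'J', 'O', 'M'] (at root)
Step 7 (down 3): focus=O path=3 depth=1 children=[] left=['P', 'T', 'J'] right=['M'] parent=U

Answer: U(P(I(Z)) T(W) J O M)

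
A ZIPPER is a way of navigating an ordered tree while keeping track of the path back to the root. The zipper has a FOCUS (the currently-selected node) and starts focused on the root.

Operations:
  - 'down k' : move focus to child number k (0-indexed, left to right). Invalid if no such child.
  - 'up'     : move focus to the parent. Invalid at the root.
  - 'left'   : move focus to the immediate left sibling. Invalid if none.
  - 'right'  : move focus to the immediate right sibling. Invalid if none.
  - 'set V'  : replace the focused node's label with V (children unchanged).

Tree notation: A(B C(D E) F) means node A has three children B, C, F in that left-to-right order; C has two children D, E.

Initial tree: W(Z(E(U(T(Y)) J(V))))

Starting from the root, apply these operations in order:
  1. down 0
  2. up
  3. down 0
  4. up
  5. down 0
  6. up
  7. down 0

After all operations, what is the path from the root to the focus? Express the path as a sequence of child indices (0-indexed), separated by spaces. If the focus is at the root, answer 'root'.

Answer: 0

Derivation:
Step 1 (down 0): focus=Z path=0 depth=1 children=['E'] left=[] right=[] parent=W
Step 2 (up): focus=W path=root depth=0 children=['Z'] (at root)
Step 3 (down 0): focus=Z path=0 depth=1 children=['E'] left=[] right=[] parent=W
Step 4 (up): focus=W path=root depth=0 children=['Z'] (at root)
Step 5 (down 0): focus=Z path=0 depth=1 children=['E'] left=[] right=[] parent=W
Step 6 (up): focus=W path=root depth=0 children=['Z'] (at root)
Step 7 (down 0): focus=Z path=0 depth=1 children=['E'] left=[] right=[] parent=W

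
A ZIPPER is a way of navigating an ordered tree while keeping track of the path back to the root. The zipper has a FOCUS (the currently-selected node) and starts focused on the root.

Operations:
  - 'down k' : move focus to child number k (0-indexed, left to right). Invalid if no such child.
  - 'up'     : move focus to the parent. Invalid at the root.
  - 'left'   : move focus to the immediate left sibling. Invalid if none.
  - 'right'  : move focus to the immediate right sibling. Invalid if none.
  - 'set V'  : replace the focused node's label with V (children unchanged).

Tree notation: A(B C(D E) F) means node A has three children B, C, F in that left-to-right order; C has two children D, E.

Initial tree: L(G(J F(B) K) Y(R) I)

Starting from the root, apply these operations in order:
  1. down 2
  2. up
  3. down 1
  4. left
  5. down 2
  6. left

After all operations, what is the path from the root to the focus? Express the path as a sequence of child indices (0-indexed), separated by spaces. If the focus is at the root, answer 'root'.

Step 1 (down 2): focus=I path=2 depth=1 children=[] left=['G', 'Y'] right=[] parent=L
Step 2 (up): focus=L path=root depth=0 children=['G', 'Y', 'I'] (at root)
Step 3 (down 1): focus=Y path=1 depth=1 children=['R'] left=['G'] right=['I'] parent=L
Step 4 (left): focus=G path=0 depth=1 children=['J', 'F', 'K'] left=[] right=['Y', 'I'] parent=L
Step 5 (down 2): focus=K path=0/2 depth=2 children=[] left=['J', 'F'] right=[] parent=G
Step 6 (left): focus=F path=0/1 depth=2 children=['B'] left=['J'] right=['K'] parent=G

Answer: 0 1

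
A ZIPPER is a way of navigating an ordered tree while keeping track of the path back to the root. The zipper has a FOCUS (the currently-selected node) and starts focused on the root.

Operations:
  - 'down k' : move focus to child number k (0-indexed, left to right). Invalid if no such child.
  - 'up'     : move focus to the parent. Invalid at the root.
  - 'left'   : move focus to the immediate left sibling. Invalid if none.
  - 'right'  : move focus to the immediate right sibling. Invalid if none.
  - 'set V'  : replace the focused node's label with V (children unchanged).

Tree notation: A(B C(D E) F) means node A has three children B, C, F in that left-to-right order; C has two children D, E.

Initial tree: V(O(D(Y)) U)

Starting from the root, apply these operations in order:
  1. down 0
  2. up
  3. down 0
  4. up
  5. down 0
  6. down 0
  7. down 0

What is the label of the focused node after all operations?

Answer: Y

Derivation:
Step 1 (down 0): focus=O path=0 depth=1 children=['D'] left=[] right=['U'] parent=V
Step 2 (up): focus=V path=root depth=0 children=['O', 'U'] (at root)
Step 3 (down 0): focus=O path=0 depth=1 children=['D'] left=[] right=['U'] parent=V
Step 4 (up): focus=V path=root depth=0 children=['O', 'U'] (at root)
Step 5 (down 0): focus=O path=0 depth=1 children=['D'] left=[] right=['U'] parent=V
Step 6 (down 0): focus=D path=0/0 depth=2 children=['Y'] left=[] right=[] parent=O
Step 7 (down 0): focus=Y path=0/0/0 depth=3 children=[] left=[] right=[] parent=D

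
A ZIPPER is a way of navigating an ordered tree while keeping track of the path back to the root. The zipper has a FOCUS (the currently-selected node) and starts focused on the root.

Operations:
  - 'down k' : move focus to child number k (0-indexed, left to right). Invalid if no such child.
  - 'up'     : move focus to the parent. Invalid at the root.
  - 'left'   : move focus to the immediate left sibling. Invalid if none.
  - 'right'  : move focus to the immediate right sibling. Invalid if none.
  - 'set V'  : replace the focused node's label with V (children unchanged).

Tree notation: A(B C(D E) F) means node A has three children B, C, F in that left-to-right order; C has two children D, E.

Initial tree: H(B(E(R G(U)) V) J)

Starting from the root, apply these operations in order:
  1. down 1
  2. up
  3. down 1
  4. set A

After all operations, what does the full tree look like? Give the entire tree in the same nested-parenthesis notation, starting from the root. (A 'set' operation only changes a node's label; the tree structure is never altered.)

Answer: H(B(E(R G(U)) V) A)

Derivation:
Step 1 (down 1): focus=J path=1 depth=1 children=[] left=['B'] right=[] parent=H
Step 2 (up): focus=H path=root depth=0 children=['B', 'J'] (at root)
Step 3 (down 1): focus=J path=1 depth=1 children=[] left=['B'] right=[] parent=H
Step 4 (set A): focus=A path=1 depth=1 children=[] left=['B'] right=[] parent=H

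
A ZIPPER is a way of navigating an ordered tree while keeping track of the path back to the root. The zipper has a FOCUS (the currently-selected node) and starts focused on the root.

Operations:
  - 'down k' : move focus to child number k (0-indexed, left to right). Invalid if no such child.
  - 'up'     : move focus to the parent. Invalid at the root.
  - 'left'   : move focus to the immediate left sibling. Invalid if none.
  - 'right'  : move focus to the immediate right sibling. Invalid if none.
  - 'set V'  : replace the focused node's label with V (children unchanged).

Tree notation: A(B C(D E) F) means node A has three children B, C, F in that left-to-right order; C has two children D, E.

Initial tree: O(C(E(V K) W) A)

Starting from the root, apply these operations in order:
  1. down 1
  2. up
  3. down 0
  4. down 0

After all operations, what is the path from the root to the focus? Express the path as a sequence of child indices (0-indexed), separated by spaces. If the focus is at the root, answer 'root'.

Step 1 (down 1): focus=A path=1 depth=1 children=[] left=['C'] right=[] parent=O
Step 2 (up): focus=O path=root depth=0 children=['C', 'A'] (at root)
Step 3 (down 0): focus=C path=0 depth=1 children=['E', 'W'] left=[] right=['A'] parent=O
Step 4 (down 0): focus=E path=0/0 depth=2 children=['V', 'K'] left=[] right=['W'] parent=C

Answer: 0 0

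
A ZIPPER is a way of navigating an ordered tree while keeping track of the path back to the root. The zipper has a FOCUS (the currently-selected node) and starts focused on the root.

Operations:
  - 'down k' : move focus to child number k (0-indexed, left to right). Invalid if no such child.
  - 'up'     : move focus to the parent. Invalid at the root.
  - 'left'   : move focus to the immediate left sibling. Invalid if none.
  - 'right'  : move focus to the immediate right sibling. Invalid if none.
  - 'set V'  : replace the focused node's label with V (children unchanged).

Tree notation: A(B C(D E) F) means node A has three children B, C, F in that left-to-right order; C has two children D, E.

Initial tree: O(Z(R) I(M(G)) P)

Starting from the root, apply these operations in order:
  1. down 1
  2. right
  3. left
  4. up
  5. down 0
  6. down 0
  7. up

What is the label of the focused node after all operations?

Answer: Z

Derivation:
Step 1 (down 1): focus=I path=1 depth=1 children=['M'] left=['Z'] right=['P'] parent=O
Step 2 (right): focus=P path=2 depth=1 children=[] left=['Z', 'I'] right=[] parent=O
Step 3 (left): focus=I path=1 depth=1 children=['M'] left=['Z'] right=['P'] parent=O
Step 4 (up): focus=O path=root depth=0 children=['Z', 'I', 'P'] (at root)
Step 5 (down 0): focus=Z path=0 depth=1 children=['R'] left=[] right=['I', 'P'] parent=O
Step 6 (down 0): focus=R path=0/0 depth=2 children=[] left=[] right=[] parent=Z
Step 7 (up): focus=Z path=0 depth=1 children=['R'] left=[] right=['I', 'P'] parent=O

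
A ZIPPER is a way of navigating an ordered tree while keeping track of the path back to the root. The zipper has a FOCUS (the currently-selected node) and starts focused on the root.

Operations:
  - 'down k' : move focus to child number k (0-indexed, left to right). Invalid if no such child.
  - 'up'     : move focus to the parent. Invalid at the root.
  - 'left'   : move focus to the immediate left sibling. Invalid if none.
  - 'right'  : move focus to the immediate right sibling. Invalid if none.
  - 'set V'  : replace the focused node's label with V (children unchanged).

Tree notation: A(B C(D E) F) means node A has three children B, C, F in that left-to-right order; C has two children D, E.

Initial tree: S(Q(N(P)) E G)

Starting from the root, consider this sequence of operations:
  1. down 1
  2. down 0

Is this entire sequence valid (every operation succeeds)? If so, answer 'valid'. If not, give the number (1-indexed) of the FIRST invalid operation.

Step 1 (down 1): focus=E path=1 depth=1 children=[] left=['Q'] right=['G'] parent=S
Step 2 (down 0): INVALID

Answer: 2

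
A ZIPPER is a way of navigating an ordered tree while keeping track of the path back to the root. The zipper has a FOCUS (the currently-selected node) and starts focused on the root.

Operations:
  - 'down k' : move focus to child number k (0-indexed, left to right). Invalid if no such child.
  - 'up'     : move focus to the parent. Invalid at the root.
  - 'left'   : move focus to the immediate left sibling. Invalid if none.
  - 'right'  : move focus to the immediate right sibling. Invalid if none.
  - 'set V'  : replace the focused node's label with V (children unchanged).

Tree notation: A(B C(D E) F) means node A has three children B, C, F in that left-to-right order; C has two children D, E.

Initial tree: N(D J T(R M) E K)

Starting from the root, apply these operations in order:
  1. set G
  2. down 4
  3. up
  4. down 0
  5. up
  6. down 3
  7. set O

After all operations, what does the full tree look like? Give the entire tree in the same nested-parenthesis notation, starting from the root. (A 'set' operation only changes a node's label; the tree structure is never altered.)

Step 1 (set G): focus=G path=root depth=0 children=['D', 'J', 'T', 'E', 'K'] (at root)
Step 2 (down 4): focus=K path=4 depth=1 children=[] left=['D', 'J', 'T', 'E'] right=[] parent=G
Step 3 (up): focus=G path=root depth=0 children=['D', 'J', 'T', 'E', 'K'] (at root)
Step 4 (down 0): focus=D path=0 depth=1 children=[] left=[] right=['J', 'T', 'E', 'K'] parent=G
Step 5 (up): focus=G path=root depth=0 children=['D', 'J', 'T', 'E', 'K'] (at root)
Step 6 (down 3): focus=E path=3 depth=1 children=[] left=['D', 'J', 'T'] right=['K'] parent=G
Step 7 (set O): focus=O path=3 depth=1 children=[] left=['D', 'J', 'T'] right=['K'] parent=G

Answer: G(D J T(R M) O K)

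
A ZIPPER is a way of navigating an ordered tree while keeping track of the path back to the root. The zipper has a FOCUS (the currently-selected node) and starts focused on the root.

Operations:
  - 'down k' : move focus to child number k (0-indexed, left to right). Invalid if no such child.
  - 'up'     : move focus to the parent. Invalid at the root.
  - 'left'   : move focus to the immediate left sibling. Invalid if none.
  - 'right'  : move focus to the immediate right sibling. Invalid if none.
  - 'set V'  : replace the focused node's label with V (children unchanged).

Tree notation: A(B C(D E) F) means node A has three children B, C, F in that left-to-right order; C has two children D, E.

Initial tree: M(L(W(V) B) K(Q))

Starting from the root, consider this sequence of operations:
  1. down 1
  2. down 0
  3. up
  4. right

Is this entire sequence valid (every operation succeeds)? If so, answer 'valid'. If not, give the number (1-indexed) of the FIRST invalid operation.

Step 1 (down 1): focus=K path=1 depth=1 children=['Q'] left=['L'] right=[] parent=M
Step 2 (down 0): focus=Q path=1/0 depth=2 children=[] left=[] right=[] parent=K
Step 3 (up): focus=K path=1 depth=1 children=['Q'] left=['L'] right=[] parent=M
Step 4 (right): INVALID

Answer: 4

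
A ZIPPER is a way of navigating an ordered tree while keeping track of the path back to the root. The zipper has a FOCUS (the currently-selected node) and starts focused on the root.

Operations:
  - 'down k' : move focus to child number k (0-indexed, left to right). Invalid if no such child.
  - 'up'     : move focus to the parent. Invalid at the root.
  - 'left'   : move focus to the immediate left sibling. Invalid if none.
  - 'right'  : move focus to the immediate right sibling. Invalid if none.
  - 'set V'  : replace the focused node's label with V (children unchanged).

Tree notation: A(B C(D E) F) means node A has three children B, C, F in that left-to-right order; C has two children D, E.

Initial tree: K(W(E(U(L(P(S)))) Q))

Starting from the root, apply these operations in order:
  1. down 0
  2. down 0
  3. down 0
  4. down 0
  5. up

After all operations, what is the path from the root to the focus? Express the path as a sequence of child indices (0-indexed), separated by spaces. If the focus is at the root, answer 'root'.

Answer: 0 0 0

Derivation:
Step 1 (down 0): focus=W path=0 depth=1 children=['E', 'Q'] left=[] right=[] parent=K
Step 2 (down 0): focus=E path=0/0 depth=2 children=['U'] left=[] right=['Q'] parent=W
Step 3 (down 0): focus=U path=0/0/0 depth=3 children=['L'] left=[] right=[] parent=E
Step 4 (down 0): focus=L path=0/0/0/0 depth=4 children=['P'] left=[] right=[] parent=U
Step 5 (up): focus=U path=0/0/0 depth=3 children=['L'] left=[] right=[] parent=E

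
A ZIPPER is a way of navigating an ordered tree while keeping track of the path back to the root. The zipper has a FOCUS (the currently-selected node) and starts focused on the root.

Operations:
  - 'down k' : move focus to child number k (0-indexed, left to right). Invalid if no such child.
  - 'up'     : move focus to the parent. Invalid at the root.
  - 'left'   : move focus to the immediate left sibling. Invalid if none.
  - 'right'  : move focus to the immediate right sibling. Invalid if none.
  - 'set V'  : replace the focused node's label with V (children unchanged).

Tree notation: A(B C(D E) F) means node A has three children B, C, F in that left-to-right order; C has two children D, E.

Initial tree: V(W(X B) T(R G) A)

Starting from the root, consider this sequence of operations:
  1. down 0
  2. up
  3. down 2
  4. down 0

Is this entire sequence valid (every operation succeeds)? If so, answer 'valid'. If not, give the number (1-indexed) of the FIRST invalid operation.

Step 1 (down 0): focus=W path=0 depth=1 children=['X', 'B'] left=[] right=['T', 'A'] parent=V
Step 2 (up): focus=V path=root depth=0 children=['W', 'T', 'A'] (at root)
Step 3 (down 2): focus=A path=2 depth=1 children=[] left=['W', 'T'] right=[] parent=V
Step 4 (down 0): INVALID

Answer: 4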